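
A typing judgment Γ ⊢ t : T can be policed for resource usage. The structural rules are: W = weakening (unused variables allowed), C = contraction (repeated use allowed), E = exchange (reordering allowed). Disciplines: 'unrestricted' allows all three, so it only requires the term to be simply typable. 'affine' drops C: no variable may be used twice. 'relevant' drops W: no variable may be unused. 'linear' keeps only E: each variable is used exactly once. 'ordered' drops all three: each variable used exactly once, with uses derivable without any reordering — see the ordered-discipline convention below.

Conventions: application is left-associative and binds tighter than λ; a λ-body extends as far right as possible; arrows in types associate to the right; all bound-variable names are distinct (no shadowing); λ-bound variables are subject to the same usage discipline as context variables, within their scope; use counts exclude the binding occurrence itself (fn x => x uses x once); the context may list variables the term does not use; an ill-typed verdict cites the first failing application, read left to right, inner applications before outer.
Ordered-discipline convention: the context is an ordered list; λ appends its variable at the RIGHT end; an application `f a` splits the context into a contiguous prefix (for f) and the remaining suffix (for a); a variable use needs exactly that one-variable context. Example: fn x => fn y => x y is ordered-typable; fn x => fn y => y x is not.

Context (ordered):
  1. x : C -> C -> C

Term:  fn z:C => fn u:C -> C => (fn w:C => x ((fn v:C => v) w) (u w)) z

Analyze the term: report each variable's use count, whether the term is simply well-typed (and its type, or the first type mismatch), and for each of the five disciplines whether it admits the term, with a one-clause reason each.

variable uses: x: 1; z (bound): 1; u (bound): 1; w (bound): 2; v (bound): 1
use order (left to right): x, v, w, u, w, z
typing: the term checks, with type C -> (C -> C) -> C
ordered: ✗ — w ×2 used more than once (contraction)
linear: ✗ — w ×2 used more than once (contraction)
affine: ✗ — w ×2 used more than once (contraction)
relevant: ✓ — none of x, z, u, w, v goes unused
unrestricted: ✓ — type-checks (C -> (C -> C) -> C) and nothing is barred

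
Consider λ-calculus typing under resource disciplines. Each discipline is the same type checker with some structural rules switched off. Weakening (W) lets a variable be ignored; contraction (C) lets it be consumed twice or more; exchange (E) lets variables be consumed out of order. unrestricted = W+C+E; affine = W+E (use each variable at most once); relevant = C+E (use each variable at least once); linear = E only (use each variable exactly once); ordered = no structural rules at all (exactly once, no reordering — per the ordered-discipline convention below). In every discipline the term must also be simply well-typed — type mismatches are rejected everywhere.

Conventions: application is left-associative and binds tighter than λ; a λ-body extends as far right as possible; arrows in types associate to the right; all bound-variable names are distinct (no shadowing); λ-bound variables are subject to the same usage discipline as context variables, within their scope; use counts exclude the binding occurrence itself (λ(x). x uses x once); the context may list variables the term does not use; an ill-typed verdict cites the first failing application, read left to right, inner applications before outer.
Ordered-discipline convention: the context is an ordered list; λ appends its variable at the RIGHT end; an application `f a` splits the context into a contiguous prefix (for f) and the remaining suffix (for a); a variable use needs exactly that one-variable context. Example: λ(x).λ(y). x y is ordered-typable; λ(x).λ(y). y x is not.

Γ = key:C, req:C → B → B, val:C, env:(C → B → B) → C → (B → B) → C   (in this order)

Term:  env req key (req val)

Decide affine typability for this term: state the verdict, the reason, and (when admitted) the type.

no — req ×2 used more than once (contraction)
variable uses: key: 1×, req: 2×, val: 1×, env: 1×
left-to-right use order: env, req, key, req, val
typing: well-typed — term : C
per-discipline verdicts: ordered ✗; linear ✗; affine ✗; relevant ✓; unrestricted ✓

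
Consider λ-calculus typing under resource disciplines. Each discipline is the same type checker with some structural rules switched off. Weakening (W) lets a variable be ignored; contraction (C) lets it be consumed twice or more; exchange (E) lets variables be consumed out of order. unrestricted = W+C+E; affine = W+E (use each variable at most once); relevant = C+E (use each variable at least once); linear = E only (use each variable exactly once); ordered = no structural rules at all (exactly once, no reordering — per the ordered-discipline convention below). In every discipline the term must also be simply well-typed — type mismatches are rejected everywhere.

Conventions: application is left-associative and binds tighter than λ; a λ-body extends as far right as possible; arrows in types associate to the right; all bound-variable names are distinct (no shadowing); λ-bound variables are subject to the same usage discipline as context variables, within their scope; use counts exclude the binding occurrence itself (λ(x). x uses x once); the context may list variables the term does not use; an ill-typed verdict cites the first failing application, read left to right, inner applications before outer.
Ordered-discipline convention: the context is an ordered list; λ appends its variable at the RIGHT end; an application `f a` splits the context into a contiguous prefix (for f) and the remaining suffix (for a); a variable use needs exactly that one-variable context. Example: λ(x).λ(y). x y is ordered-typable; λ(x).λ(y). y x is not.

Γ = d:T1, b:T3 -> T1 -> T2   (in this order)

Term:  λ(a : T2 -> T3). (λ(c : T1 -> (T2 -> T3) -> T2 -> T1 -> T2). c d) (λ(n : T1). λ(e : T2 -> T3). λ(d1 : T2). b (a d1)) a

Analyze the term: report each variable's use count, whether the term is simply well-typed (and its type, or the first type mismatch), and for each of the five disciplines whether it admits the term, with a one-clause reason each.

usage: d ×1; b ×1; a (λ-bound) ×2; c (λ-bound) ×1; n (λ-bound) ×0; e (λ-bound) ×0; d1 (λ-bound) ×1
use order (left to right): c, d, b, a, d1, a
typing: well-typed at (T2 -> T3) -> T2 -> T1 -> T2
ordered ✗ (uses contraction: a ×2; unused: n, e — weakening required)
linear ✗ (uses contraction: a ×2; unused: n, e — weakening required)
affine ✗ (uses contraction: a ×2)
relevant ✗ (unused: n, e — weakening required)
unrestricted ✓ (type-checks ((T2 -> T3) -> T2 -> T1 -> T2) and nothing is barred)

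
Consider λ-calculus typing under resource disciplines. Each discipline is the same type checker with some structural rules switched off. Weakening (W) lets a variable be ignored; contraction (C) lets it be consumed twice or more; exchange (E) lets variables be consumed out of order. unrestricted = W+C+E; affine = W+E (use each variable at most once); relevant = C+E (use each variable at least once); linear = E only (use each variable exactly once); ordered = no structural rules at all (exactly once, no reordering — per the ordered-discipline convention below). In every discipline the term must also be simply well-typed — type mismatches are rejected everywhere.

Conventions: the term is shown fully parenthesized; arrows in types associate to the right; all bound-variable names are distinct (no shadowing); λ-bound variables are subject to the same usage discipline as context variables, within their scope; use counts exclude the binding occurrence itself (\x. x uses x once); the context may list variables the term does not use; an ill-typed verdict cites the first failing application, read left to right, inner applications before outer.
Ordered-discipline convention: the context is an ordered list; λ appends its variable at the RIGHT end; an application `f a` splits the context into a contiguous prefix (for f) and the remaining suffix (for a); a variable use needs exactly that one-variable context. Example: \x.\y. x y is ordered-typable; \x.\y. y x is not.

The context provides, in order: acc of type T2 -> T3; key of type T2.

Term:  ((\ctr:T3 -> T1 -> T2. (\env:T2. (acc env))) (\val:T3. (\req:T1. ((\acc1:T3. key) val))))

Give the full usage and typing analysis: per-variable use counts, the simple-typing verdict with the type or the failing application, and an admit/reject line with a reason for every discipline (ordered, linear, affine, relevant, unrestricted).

use counts: acc: 1, key: 1, ctr [bound]: 0, env [bound]: 1, val [bound]: 1, req [bound]: 0, acc1 [bound]: 0
order of uses: acc, env, key, val
typing: well-typed at T2 -> T3
ordered: ✗ — unused: ctr, req, acc1 — weakening required
linear: ✗ — unused: ctr, req, acc1 — weakening required
affine: ✓ — none of acc, key, ctr, env, val, req, acc1 used more than once
relevant: ✗ — unused: ctr, req, acc1 — weakening required
unrestricted: ✓ — typability at T2 -> T3 is all that's needed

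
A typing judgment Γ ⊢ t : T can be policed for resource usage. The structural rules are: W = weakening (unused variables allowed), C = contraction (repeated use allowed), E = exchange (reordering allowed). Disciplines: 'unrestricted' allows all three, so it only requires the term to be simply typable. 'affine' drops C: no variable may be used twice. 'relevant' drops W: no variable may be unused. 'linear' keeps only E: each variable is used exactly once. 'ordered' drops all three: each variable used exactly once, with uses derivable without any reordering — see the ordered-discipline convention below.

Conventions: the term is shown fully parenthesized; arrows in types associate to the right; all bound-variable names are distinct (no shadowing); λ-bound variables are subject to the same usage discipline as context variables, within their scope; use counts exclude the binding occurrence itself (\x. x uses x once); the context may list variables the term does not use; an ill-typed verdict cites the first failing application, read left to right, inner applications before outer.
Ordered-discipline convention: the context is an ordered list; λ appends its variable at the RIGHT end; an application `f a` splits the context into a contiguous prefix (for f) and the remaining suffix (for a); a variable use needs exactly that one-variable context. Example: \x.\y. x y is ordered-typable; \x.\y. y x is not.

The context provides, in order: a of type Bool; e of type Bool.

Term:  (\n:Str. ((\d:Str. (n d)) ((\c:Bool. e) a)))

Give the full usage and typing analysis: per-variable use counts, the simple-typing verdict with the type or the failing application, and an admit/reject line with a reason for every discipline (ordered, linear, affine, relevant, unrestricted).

counts: a ×1, e ×1, n (bound) ×1, d (bound) ×1, c (bound) ×0
use order (left to right): n, d, e, a
typing: ill-typed: non-arrow in function slot: Str
ordered: ✗ — fails simple typing
linear: ✗ — a type mismatch blocks all five
affine: ✗ — the type mismatch rejects it
relevant: ✗ — not simply typable
unrestricted: ✗ — fails simple typing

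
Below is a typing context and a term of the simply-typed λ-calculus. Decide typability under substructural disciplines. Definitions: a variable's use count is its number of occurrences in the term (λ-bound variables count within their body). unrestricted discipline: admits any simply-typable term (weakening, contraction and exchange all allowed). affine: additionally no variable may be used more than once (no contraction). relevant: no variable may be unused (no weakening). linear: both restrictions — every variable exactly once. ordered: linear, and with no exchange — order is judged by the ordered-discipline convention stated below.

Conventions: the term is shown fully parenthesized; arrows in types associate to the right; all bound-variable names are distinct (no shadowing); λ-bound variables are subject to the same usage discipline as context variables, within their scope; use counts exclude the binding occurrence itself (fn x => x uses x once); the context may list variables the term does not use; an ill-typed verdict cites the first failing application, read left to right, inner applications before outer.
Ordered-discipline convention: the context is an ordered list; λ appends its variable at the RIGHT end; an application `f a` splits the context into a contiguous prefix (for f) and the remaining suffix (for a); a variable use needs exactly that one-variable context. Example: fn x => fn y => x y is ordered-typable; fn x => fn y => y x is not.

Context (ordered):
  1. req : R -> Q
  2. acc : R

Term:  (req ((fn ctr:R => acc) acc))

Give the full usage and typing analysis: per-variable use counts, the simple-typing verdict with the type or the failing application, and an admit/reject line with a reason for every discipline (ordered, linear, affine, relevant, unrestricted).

counts: req: 1; acc: 2; ctr [bound]: 0
uses in reading order: req, acc, acc
typing: ✓ — Q
ordered ✗ (uses contraction: acc ×2; needs weakening: ctr unused)
linear ✗ (uses contraction: acc ×2; needs weakening: ctr unused)
affine ✗ (uses contraction: acc ×2)
relevant ✗ (needs weakening: ctr unused)
unrestricted ✓ (type-checks (Q) and nothing is barred)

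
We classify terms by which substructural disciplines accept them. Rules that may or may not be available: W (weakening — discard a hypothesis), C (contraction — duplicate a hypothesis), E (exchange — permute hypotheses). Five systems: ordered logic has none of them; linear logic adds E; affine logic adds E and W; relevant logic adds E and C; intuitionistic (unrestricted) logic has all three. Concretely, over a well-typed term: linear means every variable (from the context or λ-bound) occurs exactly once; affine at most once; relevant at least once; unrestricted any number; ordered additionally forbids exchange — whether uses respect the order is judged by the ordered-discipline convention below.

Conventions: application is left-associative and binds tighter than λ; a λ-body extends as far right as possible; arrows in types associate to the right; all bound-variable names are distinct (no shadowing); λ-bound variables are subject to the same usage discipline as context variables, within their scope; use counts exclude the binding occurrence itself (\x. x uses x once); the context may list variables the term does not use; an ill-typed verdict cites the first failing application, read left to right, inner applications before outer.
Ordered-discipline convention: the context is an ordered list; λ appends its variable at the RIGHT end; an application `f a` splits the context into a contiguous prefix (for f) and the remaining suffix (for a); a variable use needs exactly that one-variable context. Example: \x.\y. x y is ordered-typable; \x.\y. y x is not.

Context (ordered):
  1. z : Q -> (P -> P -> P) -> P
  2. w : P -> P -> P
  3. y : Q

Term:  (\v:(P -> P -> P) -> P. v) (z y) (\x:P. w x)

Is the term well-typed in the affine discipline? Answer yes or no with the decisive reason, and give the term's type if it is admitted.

yes — z, w, y, v, x: no repeats, contraction unneeded; term : P
use counts: z ×1; w ×1; y ×1; v (bound) ×1; x (bound) ×1
uses in reading order: v, z, y, w, x
typing: ✓ — P
per-discipline verdicts: ordered ✗, linear ✓, affine ✓, relevant ✓, unrestricted ✓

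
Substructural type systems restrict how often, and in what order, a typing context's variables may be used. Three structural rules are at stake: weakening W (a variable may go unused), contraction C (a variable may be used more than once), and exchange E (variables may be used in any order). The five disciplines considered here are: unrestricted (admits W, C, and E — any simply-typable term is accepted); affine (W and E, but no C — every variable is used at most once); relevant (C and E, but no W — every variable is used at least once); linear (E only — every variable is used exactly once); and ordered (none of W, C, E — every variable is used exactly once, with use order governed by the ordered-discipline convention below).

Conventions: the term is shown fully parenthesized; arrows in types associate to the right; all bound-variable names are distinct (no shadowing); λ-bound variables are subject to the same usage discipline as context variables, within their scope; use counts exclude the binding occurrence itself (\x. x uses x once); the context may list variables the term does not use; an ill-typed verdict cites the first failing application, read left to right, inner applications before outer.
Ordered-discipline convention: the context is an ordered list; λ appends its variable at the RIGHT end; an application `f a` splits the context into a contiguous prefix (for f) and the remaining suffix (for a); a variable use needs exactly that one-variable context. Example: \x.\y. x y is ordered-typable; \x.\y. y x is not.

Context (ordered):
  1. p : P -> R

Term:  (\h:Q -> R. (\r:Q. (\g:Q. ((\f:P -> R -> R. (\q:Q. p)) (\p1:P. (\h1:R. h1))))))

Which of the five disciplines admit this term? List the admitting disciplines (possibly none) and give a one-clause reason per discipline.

accepted by: affine, unrestricted
counts: p ×1; h [bound] ×0; r [bound] ×0; g [bound] ×0; f [bound] ×0; q [bound] ×0; p1 [bound] ×0; h1 [bound] ×1
uses in reading order: p, h1
typing: ✓ — (Q -> R) -> Q -> Q -> Q -> P -> R
ordered: ✗ — h, r, g, f, q, p1 never used (weakening)
linear: ✗ — h, r, g, f, q, p1 never used (weakening)
affine: ✓ — none of p, h, r, g, f, q, p1, h1 used more than once
relevant: ✗ — h, r, g, f, q, p1 never used (weakening)
unrestricted: ✓ — well-typed at (Q -> R) -> Q -> Q -> Q -> P -> R; no restrictions here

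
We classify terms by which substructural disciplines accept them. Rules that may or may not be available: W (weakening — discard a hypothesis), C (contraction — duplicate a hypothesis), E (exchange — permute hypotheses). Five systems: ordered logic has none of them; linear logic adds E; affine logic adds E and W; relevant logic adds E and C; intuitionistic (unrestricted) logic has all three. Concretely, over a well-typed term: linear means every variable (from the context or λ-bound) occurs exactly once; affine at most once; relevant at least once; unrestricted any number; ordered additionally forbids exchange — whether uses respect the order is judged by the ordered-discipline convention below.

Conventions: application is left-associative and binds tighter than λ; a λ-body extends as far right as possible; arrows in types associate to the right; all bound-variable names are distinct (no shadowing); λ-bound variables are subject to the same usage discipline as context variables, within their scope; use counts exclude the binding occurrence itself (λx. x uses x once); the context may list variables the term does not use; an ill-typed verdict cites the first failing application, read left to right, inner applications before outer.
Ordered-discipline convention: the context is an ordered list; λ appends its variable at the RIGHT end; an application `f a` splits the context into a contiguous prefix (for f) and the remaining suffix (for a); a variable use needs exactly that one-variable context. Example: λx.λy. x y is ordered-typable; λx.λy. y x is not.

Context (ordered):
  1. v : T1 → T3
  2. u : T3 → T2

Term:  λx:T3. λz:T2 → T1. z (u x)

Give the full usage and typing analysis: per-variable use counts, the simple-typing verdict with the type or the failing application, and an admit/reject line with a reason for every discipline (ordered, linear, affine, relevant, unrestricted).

counts: v: 0, u: 1, x (bound): 1, z (bound): 1
uses in reading order: z, u, x
typing: ✓ — T3 → (T2 → T1) → T1
ordered: ✗, needs weakening: v unused
linear: ✗, needs weakening: v unused
affine: ✓, v, u, x, z: no repeats, contraction unneeded
relevant: ✗, needs weakening: v unused
unrestricted: ✓, typability at T3 → (T2 → T1) → T1 is all that's needed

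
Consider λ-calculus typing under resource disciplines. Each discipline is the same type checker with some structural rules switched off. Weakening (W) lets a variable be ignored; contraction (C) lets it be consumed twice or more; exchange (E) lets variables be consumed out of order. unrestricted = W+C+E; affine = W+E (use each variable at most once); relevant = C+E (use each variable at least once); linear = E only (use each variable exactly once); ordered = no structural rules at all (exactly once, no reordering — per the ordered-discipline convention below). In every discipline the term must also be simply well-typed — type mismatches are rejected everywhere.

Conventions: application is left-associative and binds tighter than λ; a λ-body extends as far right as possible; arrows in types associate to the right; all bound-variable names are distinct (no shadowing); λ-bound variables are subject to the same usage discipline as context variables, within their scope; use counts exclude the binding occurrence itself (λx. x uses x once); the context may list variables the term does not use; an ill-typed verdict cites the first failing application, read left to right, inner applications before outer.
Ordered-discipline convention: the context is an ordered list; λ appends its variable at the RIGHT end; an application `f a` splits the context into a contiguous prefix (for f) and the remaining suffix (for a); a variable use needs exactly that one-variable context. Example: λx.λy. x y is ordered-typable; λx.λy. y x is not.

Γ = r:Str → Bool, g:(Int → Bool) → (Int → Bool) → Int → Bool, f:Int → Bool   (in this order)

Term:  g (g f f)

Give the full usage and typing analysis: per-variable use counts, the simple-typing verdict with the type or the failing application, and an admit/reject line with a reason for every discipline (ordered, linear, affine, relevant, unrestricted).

counts: r=0; g=2; f=2
left-to-right use order: g, g, f, f
typing: ✓ — (Int → Bool) → Int → Bool
ordered ✗ (repeated use of g ×2, f ×2; r never used (weakening))
linear ✗ (repeated use of g ×2, f ×2; r never used (weakening))
affine ✗ (repeated use of g ×2, f ×2)
relevant ✗ (r never used (weakening))
unrestricted ✓ (typability at (Int → Bool) → Int → Bool is all that's needed)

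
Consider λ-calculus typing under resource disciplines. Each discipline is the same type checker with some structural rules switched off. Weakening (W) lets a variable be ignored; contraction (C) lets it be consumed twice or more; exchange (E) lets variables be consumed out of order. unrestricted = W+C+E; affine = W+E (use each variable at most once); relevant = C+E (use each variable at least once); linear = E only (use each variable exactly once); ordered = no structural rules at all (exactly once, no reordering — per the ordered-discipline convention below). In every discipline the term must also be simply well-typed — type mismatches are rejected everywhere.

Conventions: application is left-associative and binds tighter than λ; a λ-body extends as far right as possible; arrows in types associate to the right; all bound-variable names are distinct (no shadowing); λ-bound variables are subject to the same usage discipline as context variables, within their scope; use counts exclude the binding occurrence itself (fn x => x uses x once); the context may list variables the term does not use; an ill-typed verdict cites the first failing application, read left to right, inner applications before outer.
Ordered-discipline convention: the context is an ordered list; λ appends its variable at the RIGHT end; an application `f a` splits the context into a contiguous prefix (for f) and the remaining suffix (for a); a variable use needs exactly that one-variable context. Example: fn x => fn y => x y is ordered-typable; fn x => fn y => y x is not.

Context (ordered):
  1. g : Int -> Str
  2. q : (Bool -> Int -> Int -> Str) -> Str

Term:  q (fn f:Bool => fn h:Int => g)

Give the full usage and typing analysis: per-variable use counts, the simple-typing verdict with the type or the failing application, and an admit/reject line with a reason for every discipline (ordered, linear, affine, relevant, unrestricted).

counts: g ×1; q ×1; f [bound] ×0; h [bound] ×0
uses in reading order: q, g
typing: the term checks, with type Str
ordered ✗ (f, h left unused)
linear ✗ (f, h left unused)
affine ✓ (no duplicate uses among g, q, f, h)
relevant ✗ (f, h left unused)
unrestricted ✓ (typability at Str is all that's needed)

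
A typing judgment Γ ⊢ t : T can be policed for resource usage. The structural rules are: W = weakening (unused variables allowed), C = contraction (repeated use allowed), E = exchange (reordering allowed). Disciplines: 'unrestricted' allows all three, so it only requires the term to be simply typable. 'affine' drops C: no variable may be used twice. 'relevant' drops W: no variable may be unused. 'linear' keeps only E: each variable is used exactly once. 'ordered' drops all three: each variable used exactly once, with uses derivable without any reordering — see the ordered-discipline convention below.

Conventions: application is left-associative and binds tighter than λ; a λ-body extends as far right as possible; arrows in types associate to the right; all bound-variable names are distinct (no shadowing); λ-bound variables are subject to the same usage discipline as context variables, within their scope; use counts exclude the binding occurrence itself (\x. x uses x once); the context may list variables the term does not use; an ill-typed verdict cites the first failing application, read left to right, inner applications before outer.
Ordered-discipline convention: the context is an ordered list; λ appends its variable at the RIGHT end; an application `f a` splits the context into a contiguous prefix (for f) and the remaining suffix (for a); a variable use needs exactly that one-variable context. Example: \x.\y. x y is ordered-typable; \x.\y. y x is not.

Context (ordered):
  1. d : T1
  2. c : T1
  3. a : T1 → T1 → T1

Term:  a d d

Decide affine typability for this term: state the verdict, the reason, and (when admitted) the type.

no — d ×2 used more than once (contraction)
counts: d=2; c=0; a=1
left-to-right use order: a, d, d
typing: well-typed at T1
per-discipline verdicts: ordered ✗, linear ✗, affine ✗, relevant ✗, unrestricted ✓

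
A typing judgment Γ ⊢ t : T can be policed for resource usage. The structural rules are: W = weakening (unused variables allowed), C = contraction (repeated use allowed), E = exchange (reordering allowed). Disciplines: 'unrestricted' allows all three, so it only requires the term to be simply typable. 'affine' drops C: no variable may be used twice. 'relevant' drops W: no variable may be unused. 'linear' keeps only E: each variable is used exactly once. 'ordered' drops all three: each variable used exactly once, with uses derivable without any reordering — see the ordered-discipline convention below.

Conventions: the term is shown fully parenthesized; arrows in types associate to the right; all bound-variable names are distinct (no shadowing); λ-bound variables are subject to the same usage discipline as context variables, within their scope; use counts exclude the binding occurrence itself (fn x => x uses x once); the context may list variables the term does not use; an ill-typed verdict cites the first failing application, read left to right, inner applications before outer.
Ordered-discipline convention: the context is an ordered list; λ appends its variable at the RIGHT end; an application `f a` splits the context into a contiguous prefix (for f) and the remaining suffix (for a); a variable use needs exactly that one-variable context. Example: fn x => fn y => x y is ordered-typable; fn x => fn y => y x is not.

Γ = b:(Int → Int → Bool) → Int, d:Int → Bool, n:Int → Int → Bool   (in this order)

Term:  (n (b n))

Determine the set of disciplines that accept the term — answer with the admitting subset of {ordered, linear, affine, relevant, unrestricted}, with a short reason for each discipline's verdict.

admitted by: unrestricted
variable uses: b=1, d=0, n=2
order of uses: n, b, n
typing: ✓ — Int → Bool
ordered ✗ (n ×2 used more than once (contraction); needs weakening: d unused)
linear ✗ (n ×2 used more than once (contraction); needs weakening: d unused)
affine ✗ (n ×2 used more than once (contraction))
relevant ✗ (needs weakening: d unused)
unrestricted ✓ (type-checks (Int → Bool) and nothing is barred)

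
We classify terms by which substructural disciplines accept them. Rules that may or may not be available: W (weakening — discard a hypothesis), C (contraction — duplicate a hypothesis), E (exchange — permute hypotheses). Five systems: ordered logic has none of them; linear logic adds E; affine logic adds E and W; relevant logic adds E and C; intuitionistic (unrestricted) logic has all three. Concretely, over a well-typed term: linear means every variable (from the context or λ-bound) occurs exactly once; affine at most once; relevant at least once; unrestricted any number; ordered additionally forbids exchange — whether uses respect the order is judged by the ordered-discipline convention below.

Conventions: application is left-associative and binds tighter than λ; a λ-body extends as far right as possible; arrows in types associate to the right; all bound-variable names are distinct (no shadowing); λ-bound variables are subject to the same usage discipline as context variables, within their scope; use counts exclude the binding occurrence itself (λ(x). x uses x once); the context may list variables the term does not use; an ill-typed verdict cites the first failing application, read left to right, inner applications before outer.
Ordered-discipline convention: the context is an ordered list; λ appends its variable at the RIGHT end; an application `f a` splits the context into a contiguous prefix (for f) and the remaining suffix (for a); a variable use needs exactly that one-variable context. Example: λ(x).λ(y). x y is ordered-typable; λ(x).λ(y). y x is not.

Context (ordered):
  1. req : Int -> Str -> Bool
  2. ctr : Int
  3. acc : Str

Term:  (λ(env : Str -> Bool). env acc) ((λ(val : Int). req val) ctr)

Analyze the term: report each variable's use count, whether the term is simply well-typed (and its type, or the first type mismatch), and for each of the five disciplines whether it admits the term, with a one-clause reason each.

counts: req ×1; ctr ×1; acc ×1; env [bound] ×1; val [bound] ×1
use order (left to right): env, acc, req, val, ctr
typing: ✓ — Bool
ordered: ✗, no ordered split (uses run env, acc, req, val, ctr)
linear: ✓, single use per variable (req, ctr, acc, env, val)
affine: ✓, req, ctr, acc, env, val: no repeats, contraction unneeded
relevant: ✓, none of req, ctr, acc, env, val goes unused
unrestricted: ✓, type-checks (Bool) and nothing is barred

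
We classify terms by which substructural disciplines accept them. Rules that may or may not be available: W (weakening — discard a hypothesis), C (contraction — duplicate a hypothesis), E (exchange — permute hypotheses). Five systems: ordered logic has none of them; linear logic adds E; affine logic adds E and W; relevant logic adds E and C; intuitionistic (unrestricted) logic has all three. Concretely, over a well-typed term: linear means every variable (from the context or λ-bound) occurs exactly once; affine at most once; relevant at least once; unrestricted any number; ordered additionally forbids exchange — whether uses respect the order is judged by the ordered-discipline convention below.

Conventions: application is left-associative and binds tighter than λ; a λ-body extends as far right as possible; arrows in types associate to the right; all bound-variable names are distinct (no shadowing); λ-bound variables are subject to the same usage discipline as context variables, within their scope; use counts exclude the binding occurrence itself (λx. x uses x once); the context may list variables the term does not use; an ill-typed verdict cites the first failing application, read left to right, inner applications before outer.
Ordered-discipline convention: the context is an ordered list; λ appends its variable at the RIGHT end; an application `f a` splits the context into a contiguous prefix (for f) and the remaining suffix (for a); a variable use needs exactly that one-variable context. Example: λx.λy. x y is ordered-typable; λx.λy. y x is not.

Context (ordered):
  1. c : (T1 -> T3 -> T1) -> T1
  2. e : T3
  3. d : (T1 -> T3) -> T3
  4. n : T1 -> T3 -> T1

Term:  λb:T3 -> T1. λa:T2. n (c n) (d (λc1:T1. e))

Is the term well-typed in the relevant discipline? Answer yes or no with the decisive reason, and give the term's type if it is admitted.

no — b, a, c1 never used (weakening)
counts: c: 1×, e: 1×, d: 1×, n: 2×, b [bound]: 0×, a [bound]: 0×, c1 [bound]: 0×
left-to-right use order: n, c, n, d, e
typing: well-typed — term : (T3 -> T1) -> T2 -> T1
summary: ordered ✗ | linear ✗ | affine ✗ | relevant ✗ | unrestricted ✓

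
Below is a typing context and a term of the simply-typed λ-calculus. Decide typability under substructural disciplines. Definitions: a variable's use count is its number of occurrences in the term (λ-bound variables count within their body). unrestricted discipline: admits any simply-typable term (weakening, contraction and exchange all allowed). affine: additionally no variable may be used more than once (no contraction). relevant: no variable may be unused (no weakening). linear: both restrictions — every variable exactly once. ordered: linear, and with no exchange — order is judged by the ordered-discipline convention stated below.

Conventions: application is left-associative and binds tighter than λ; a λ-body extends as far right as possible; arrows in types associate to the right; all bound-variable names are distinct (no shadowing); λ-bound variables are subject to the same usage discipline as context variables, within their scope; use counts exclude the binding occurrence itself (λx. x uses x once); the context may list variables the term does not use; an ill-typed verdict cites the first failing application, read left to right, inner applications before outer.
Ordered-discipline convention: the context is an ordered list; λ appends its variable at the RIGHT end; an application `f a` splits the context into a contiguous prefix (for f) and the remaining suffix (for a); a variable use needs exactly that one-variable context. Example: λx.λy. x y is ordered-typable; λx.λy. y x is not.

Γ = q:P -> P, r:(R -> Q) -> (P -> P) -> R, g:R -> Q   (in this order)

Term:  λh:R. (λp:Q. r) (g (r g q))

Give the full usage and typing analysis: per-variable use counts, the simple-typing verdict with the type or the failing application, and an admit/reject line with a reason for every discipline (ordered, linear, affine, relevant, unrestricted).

use counts: q ×1, r ×2, g ×2, h (bound) ×0, p (bound) ×0
order of uses: r, g, r, g, q
typing: well-typed — term : R -> (R -> Q) -> (P -> P) -> R
ordered: ✗, r ×2, g ×2 used more than once (contraction); unused: h, p — weakening required
linear: ✗, r ×2, g ×2 used more than once (contraction); unused: h, p — weakening required
affine: ✗, r ×2, g ×2 used more than once (contraction)
relevant: ✗, unused: h, p — weakening required
unrestricted: ✓, well-typed at R -> (R -> Q) -> (P -> P) -> R; no restrictions here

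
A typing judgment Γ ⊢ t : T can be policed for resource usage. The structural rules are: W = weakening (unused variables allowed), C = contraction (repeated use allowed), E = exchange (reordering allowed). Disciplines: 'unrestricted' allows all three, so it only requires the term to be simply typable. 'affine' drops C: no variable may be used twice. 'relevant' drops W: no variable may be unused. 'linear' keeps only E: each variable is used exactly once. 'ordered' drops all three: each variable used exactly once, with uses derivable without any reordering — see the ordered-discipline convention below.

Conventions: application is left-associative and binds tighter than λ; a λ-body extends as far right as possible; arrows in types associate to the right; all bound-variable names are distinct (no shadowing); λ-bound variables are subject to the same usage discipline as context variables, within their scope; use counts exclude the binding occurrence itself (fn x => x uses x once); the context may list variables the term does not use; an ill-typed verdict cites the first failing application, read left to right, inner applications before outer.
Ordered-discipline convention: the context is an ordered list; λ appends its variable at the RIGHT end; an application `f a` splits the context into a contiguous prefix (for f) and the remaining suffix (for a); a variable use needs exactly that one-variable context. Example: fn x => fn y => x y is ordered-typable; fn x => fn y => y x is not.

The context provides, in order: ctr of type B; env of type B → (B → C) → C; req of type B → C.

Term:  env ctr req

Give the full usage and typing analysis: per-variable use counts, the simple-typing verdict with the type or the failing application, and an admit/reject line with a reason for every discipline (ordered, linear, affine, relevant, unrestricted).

usage: ctr: 1, env: 1, req: 1
uses in reading order: env, ctr, req
typing: well-typed at C
ordered: ✗, no contiguous prefix/suffix split fits env, ctr, req
linear: ✓, each of ctr, env, req used exactly once
affine: ✓, no duplicate uses among ctr, env, req
relevant: ✓, every one of ctr, env, req appears
unrestricted: ✓, well-typed at C; no restrictions here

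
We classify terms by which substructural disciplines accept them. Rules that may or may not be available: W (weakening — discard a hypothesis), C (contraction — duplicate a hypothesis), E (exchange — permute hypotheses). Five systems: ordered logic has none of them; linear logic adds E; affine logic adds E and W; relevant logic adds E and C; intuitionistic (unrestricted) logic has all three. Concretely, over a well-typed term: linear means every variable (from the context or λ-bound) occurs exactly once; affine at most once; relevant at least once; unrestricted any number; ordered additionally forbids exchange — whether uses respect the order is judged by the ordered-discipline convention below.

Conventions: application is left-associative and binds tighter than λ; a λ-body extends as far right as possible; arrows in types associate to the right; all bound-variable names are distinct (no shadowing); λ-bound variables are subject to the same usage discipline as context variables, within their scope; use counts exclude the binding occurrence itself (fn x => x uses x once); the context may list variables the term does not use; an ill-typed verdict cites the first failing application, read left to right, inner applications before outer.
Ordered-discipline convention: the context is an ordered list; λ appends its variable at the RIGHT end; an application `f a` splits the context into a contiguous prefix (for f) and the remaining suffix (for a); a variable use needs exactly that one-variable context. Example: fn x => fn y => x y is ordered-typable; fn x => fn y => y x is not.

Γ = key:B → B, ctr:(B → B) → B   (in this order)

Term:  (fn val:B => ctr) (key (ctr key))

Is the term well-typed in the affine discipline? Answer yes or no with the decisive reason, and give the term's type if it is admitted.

no — needs contraction — key ×2, ctr ×2
usage: key: 2×; ctr: 2×; val [bound]: 0×
left-to-right use order: ctr, key, ctr, key
typing: ✓ — (B → B) → B
summary: ordered ✗ · linear ✗ · affine ✗ · relevant ✗ · unrestricted ✓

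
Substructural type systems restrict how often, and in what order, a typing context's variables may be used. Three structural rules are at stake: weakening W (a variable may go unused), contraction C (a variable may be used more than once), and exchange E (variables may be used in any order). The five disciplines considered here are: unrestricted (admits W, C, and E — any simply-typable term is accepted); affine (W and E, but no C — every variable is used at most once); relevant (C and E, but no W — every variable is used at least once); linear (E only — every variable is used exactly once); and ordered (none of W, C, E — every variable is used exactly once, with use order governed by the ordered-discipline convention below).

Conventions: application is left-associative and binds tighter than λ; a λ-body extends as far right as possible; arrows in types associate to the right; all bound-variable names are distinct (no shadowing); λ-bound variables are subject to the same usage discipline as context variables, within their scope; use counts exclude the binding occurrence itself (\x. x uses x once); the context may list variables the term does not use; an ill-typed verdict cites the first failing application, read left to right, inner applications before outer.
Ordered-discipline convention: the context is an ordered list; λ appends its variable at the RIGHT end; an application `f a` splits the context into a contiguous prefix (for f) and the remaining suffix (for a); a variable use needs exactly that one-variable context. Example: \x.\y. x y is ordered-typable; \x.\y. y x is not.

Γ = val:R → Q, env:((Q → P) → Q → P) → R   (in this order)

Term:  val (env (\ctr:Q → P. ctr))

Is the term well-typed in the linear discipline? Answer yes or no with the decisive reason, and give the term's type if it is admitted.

yes — val, env, ctr: one use apiece; term : Q
use counts: val: 1; env: 1; ctr (bound): 1
use order (left to right): val, env, ctr
typing: well-typed at Q
all disciplines: ordered ✓, linear ✓, affine ✓, relevant ✓, unrestricted ✓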